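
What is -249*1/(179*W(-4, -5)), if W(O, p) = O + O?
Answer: 249/1432 ≈ 0.17388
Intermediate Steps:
W(O, p) = 2*O
-249*1/(179*W(-4, -5)) = -249/((2*(-4))*179) = -249/((-8*179)) = -249/(-1432) = -249*(-1/1432) = 249/1432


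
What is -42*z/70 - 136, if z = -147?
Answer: -239/5 ≈ -47.800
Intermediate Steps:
-42*z/70 - 136 = -(-6174)/70 - 136 = -42*(-21/10) - 136 = 441/5 - 136 = -239/5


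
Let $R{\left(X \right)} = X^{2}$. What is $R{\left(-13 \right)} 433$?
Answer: $73177$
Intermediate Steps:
$R{\left(-13 \right)} 433 = \left(-13\right)^{2} \cdot 433 = 169 \cdot 433 = 73177$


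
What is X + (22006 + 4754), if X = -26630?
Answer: 130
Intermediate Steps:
X + (22006 + 4754) = -26630 + (22006 + 4754) = -26630 + 26760 = 130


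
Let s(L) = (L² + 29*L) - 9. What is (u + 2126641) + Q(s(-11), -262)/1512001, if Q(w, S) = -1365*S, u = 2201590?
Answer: 6544289957861/1512001 ≈ 4.3282e+6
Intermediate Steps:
s(L) = -9 + L² + 29*L
(u + 2126641) + Q(s(-11), -262)/1512001 = (2201590 + 2126641) - 1365*(-262)/1512001 = 4328231 + 357630*(1/1512001) = 4328231 + 357630/1512001 = 6544289957861/1512001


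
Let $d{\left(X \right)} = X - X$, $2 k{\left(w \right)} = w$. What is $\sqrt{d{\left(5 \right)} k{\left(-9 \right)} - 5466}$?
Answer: $i \sqrt{5466} \approx 73.932 i$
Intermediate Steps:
$k{\left(w \right)} = \frac{w}{2}$
$d{\left(X \right)} = 0$
$\sqrt{d{\left(5 \right)} k{\left(-9 \right)} - 5466} = \sqrt{0 \cdot \frac{1}{2} \left(-9\right) - 5466} = \sqrt{0 \left(- \frac{9}{2}\right) - 5466} = \sqrt{0 - 5466} = \sqrt{-5466} = i \sqrt{5466}$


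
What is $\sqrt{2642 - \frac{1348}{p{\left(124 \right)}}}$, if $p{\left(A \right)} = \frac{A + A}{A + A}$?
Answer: $\sqrt{1294} \approx 35.972$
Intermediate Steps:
$p{\left(A \right)} = 1$ ($p{\left(A \right)} = \frac{2 A}{2 A} = 2 A \frac{1}{2 A} = 1$)
$\sqrt{2642 - \frac{1348}{p{\left(124 \right)}}} = \sqrt{2642 - \frac{1348}{1}} = \sqrt{2642 - 1348} = \sqrt{1294}$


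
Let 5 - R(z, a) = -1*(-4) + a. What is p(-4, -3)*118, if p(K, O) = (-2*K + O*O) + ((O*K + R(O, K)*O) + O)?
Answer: 1298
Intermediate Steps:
R(z, a) = 1 - a (R(z, a) = 5 - (-1*(-4) + a) = 5 - (4 + a) = 5 + (-4 - a) = 1 - a)
p(K, O) = O + O² - 2*K + K*O + O*(1 - K) (p(K, O) = (-2*K + O*O) + ((O*K + (1 - K)*O) + O) = (-2*K + O²) + ((K*O + O*(1 - K)) + O) = (O² - 2*K) + (O + K*O + O*(1 - K)) = O + O² - 2*K + K*O + O*(1 - K))
p(-4, -3)*118 = ((-3)² - 2*(-4) + 2*(-3))*118 = (9 + 8 - 6)*118 = 11*118 = 1298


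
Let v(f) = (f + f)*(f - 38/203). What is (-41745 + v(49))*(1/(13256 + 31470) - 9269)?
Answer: 444363831695547/1297054 ≈ 3.4259e+8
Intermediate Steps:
v(f) = 2*f*(-38/203 + f) (v(f) = (2*f)*(f - 38*1/203) = (2*f)*(f - 38/203) = (2*f)*(-38/203 + f) = 2*f*(-38/203 + f))
(-41745 + v(49))*(1/(13256 + 31470) - 9269) = (-41745 + (2/203)*49*(-38 + 203*49))*(1/(13256 + 31470) - 9269) = (-41745 + (2/203)*49*(-38 + 9947))*(1/44726 - 9269) = (-41745 + (2/203)*49*9909)*(1/44726 - 9269) = (-41745 + 138726/29)*(-414565293/44726) = -1071879/29*(-414565293/44726) = 444363831695547/1297054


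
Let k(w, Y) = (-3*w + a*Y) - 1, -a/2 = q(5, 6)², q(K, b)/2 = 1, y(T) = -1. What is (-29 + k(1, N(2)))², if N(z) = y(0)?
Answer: 625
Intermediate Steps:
N(z) = -1
q(K, b) = 2 (q(K, b) = 2*1 = 2)
a = -8 (a = -2*2² = -2*4 = -8)
k(w, Y) = -1 - 8*Y - 3*w (k(w, Y) = (-3*w - 8*Y) - 1 = (-8*Y - 3*w) - 1 = -1 - 8*Y - 3*w)
(-29 + k(1, N(2)))² = (-29 + (-1 - 8*(-1) - 3*1))² = (-29 + (-1 + 8 - 3))² = (-29 + 4)² = (-25)² = 625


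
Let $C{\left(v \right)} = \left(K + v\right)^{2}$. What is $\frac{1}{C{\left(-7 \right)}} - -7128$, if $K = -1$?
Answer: $\frac{456193}{64} \approx 7128.0$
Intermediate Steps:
$C{\left(v \right)} = \left(-1 + v\right)^{2}$
$\frac{1}{C{\left(-7 \right)}} - -7128 = \frac{1}{\left(-1 - 7\right)^{2}} - -7128 = \frac{1}{\left(-8\right)^{2}} + 7128 = \frac{1}{64} + 7128 = \frac{456193}{64}$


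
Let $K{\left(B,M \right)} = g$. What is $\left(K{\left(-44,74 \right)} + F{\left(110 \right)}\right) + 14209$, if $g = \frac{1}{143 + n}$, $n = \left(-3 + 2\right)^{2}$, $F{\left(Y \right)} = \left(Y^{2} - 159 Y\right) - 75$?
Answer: $\frac{1259137}{144} \approx 8744.0$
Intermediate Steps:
$F{\left(Y \right)} = -75 + Y^{2} - 159 Y$
$n = 1$ ($n = \left(-1\right)^{2} = 1$)
$g = \frac{1}{144}$ ($g = \frac{1}{143 + 1} = \frac{1}{144} \approx 0.0069444$)
$K{\left(B,M \right)} = \frac{1}{144}$
$\left(K{\left(-44,74 \right)} + F{\left(110 \right)}\right) + 14209 = \left(\frac{1}{144} - \left(17565 - 12100\right)\right) + 14209 = \left(\frac{1}{144} - 5465\right) + 14209 = - \frac{786959}{144} + 14209 = \frac{1259137}{144}$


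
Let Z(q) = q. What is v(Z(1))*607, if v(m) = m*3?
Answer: 1821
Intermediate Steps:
v(m) = 3*m
v(Z(1))*607 = (3*1)*607 = 3*607 = 1821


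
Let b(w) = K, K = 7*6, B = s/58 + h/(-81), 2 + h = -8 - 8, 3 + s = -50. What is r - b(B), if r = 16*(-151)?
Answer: -2458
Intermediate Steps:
s = -53 (s = -3 - 50 = -53)
h = -18 (h = -2 + (-8 - 8) = -2 - 16 = -18)
B = -361/522 (B = -53/58 - 18/(-81) = -53*1/58 - 18*(-1/81) = -53/58 + 2/9 = -361/522 ≈ -0.69157)
K = 42
r = -2416
b(w) = 42
r - b(B) = -2416 - 1*42 = -2416 - 42 = -2458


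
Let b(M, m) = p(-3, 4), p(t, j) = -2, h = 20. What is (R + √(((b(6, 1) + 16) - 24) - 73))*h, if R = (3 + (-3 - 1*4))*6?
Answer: -480 + 20*I*√83 ≈ -480.0 + 182.21*I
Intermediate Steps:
b(M, m) = -2
R = -24 (R = (3 + (-3 - 4))*6 = (3 - 7)*6 = -4*6 = -24)
(R + √(((b(6, 1) + 16) - 24) - 73))*h = (-24 + √(((-2 + 16) - 24) - 73))*20 = (-24 + √((14 - 24) - 73))*20 = (-24 + √(-10 - 73))*20 = (-24 + √(-83))*20 = (-24 + I*√83)*20 = -480 + 20*I*√83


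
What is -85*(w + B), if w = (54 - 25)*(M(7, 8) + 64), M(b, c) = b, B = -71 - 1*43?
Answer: -165325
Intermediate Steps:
B = -114 (B = -71 - 43 = -114)
w = 2059 (w = (54 - 25)*(7 + 64) = 29*71 = 2059)
-85*(w + B) = -85*(2059 - 114) = -85*1945 = -165325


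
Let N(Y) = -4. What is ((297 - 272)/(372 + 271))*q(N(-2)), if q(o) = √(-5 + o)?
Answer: 75*I/643 ≈ 0.11664*I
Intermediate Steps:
((297 - 272)/(372 + 271))*q(N(-2)) = ((297 - 272)/(372 + 271))*√(-5 - 4) = (25/643)*√(-9) = (25*(1/643))*(3*I) = 25*(3*I)/643 = 75*I/643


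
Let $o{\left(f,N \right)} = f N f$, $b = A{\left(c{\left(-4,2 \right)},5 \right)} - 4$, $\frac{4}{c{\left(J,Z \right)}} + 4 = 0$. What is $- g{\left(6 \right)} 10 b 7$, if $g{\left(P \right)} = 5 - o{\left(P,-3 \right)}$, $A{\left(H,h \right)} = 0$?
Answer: $31640$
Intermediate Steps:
$c{\left(J,Z \right)} = -1$ ($c{\left(J,Z \right)} = \frac{4}{-4 + 0} = \frac{4}{-4} = 4 \left(- \frac{1}{4}\right) = -1$)
$b = -4$ ($b = 0 - 4 = -4$)
$o{\left(f,N \right)} = N f^{2}$ ($o{\left(f,N \right)} = N f f = N f^{2}$)
$g{\left(P \right)} = 5 + 3 P^{2}$ ($g{\left(P \right)} = 5 - - 3 P^{2} = 5 + 3 P^{2}$)
$- g{\left(6 \right)} 10 b 7 = - (5 + 3 \cdot 6^{2}) 10 \left(\left(-4\right) 7\right) = - (5 + 3 \cdot 36) 10 \left(-28\right) = - (5 + 108) 10 \left(-28\right) = \left(-1\right) 113 \cdot 10 \left(-28\right) = \left(-113\right) 10 \left(-28\right) = \left(-1130\right) \left(-28\right) = 31640$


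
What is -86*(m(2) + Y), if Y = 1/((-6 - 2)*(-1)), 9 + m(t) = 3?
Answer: 2021/4 ≈ 505.25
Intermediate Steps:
m(t) = -6 (m(t) = -9 + 3 = -6)
Y = ⅛ (Y = 1/(-8*(-1)) = 1/8 = ⅛ ≈ 0.12500)
-86*(m(2) + Y) = -86*(-6 + ⅛) = -86*(-47/8) = 2021/4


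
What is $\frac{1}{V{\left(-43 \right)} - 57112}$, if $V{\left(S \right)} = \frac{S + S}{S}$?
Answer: $- \frac{1}{57110} \approx -1.751 \cdot 10^{-5}$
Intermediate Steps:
$V{\left(S \right)} = 2$ ($V{\left(S \right)} = \frac{2 S}{S} = 2$)
$\frac{1}{V{\left(-43 \right)} - 57112} = \frac{1}{2 - 57112} = \frac{1}{-57110} = - \frac{1}{57110}$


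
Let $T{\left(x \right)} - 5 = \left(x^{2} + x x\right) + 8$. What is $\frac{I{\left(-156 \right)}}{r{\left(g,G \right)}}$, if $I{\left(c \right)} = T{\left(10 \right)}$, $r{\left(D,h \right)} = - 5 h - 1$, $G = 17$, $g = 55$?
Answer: $- \frac{213}{86} \approx -2.4767$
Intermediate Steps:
$r{\left(D,h \right)} = -1 - 5 h$
$T{\left(x \right)} = 13 + 2 x^{2}$ ($T{\left(x \right)} = 5 + \left(\left(x^{2} + x x\right) + 8\right) = 5 + \left(\left(x^{2} + x^{2}\right) + 8\right) = 5 + \left(2 x^{2} + 8\right) = 5 + \left(8 + 2 x^{2}\right) = 13 + 2 x^{2}$)
$I{\left(c \right)} = 213$ ($I{\left(c \right)} = 13 + 2 \cdot 10^{2} = 13 + 2 \cdot 100 = 13 + 200 = 213$)
$\frac{I{\left(-156 \right)}}{r{\left(g,G \right)}} = \frac{213}{-1 - 85} = \frac{213}{-86} = 213 \left(- \frac{1}{86}\right) = - \frac{213}{86}$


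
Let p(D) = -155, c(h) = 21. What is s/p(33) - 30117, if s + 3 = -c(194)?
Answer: -4668111/155 ≈ -30117.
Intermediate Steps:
s = -24 (s = -3 - 1*21 = -3 - 21 = -24)
s/p(33) - 30117 = -24/(-155) - 30117 = -24*(-1/155) - 30117 = 24/155 - 30117 = -4668111/155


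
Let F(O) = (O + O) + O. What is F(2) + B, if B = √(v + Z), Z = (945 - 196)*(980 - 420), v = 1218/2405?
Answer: 6 + √2426054375290/2405 ≈ 653.64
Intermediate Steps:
v = 1218/2405 (v = 1218*(1/2405) = 1218/2405 ≈ 0.50644)
Z = 419440 (Z = 749*560 = 419440)
B = √2426054375290/2405 (B = √(1218/2405 + 419440) = √(1008754418/2405) = √2426054375290/2405 ≈ 647.64)
F(O) = 3*O (F(O) = 2*O + O = 3*O)
F(2) + B = 3*2 + √2426054375290/2405 = 6 + √2426054375290/2405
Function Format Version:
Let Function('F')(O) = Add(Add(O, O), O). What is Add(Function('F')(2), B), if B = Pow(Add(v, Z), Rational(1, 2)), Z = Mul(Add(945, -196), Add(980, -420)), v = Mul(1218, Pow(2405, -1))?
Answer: Add(6, Mul(Rational(1, 2405), Pow(2426054375290, Rational(1, 2)))) ≈ 653.64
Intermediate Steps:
v = Rational(1218, 2405) (v = Mul(1218, Rational(1, 2405)) = Rational(1218, 2405) ≈ 0.50644)
Z = 419440 (Z = Mul(749, 560) = 419440)
B = Mul(Rational(1, 2405), Pow(2426054375290, Rational(1, 2))) (B = Pow(Add(Rational(1218, 2405), 419440), Rational(1, 2)) = Pow(Rational(1008754418, 2405), Rational(1, 2)) = Mul(Rational(1, 2405), Pow(2426054375290, Rational(1, 2))) ≈ 647.64)
Function('F')(O) = Mul(3, O) (Function('F')(O) = Add(Mul(2, O), O) = Mul(3, O))
Add(Function('F')(2), B) = Add(Mul(3, 2), Mul(Rational(1, 2405), Pow(2426054375290, Rational(1, 2)))) = Add(6, Mul(Rational(1, 2405), Pow(2426054375290, Rational(1, 2))))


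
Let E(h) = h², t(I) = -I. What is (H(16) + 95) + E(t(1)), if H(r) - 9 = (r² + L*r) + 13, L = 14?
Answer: 598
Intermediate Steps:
H(r) = 22 + r² + 14*r (H(r) = 9 + ((r² + 14*r) + 13) = 9 + (13 + r² + 14*r) = 22 + r² + 14*r)
(H(16) + 95) + E(t(1)) = ((22 + 16² + 14*16) + 95) + (-1*1)² = ((22 + 256 + 224) + 95) + (-1)² = (502 + 95) + 1 = 597 + 1 = 598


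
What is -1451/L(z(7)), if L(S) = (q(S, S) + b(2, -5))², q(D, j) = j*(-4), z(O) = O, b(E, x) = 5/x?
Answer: -1451/841 ≈ -1.7253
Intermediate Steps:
q(D, j) = -4*j
L(S) = (-1 - 4*S)² (L(S) = (-4*S + 5/(-5))² = (-4*S + 5*(-⅕))² = (-4*S - 1)² = (-1 - 4*S)²)
-1451/L(z(7)) = -1451/(1 + 4*7)² = -1451/(1 + 28)² = -1451/(29²) = -1451/841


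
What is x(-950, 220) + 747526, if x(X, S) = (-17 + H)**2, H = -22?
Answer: 749047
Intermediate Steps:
x(X, S) = 1521 (x(X, S) = (-17 - 22)**2 = (-39)**2 = 1521)
x(-950, 220) + 747526 = 1521 + 747526 = 749047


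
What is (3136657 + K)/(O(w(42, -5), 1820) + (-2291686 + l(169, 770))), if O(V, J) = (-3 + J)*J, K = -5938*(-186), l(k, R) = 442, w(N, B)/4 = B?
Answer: 4241125/1015696 ≈ 4.1756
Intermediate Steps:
w(N, B) = 4*B
K = 1104468
O(V, J) = J*(-3 + J)
(3136657 + K)/(O(w(42, -5), 1820) + (-2291686 + l(169, 770))) = (3136657 + 1104468)/(1820*(-3 + 1820) + (-2291686 + 442)) = 4241125/(1820*1817 - 2291244) = 4241125/(3306940 - 2291244) = 4241125/1015696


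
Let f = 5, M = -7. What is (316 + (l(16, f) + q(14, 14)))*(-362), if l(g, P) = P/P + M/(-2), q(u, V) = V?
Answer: -121089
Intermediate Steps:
l(g, P) = 9/2 (l(g, P) = P/P - 7/(-2) = 1 - 7*(-½) = 1 + 7/2 = 9/2)
(316 + (l(16, f) + q(14, 14)))*(-362) = (316 + (9/2 + 14))*(-362) = (316 + 37/2)*(-362) = (669/2)*(-362) = -121089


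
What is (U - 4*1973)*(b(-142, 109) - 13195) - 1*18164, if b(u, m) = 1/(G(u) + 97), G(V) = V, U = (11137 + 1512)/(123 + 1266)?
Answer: 6500319373244/62505 ≈ 1.0400e+8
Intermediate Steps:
U = 12649/1389 ≈ 9.1066
b(u, m) = 1/(97 + u) (b(u, m) = 1/(u + 97) = 1/(97 + u))
(U - 4*1973)*(b(-142, 109) - 13195) - 1*18164 = (12649/1389 - 4*1973)*(1/(97 - 142) - 13195) - 1*18164 = (12649/1389 - 7892)*(1/(-45) - 13195) - 18164 = -10949339*(-1/45 - 13195)/1389 - 18164 = -10949339/1389*(-593776/45) - 18164 = 6501454714064/62505 - 18164 = 6500319373244/62505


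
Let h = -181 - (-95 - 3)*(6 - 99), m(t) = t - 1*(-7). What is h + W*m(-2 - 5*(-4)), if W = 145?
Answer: -5670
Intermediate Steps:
m(t) = 7 + t (m(t) = t + 7 = 7 + t)
h = -9295 (h = -181 - (-98)*(-93) = -181 - 1*9114 = -181 - 9114 = -9295)
h + W*m(-2 - 5*(-4)) = -9295 + 145*(7 + (-2 - 5*(-4))) = -9295 + 145*(7 + (-2 + 20)) = -9295 + 145*(7 + 18) = -9295 + 145*25 = -9295 + 3625 = -5670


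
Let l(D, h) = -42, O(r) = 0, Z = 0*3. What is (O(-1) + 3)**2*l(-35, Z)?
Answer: -378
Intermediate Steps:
Z = 0
(O(-1) + 3)**2*l(-35, Z) = (0 + 3)**2*(-42) = 3**2*(-42) = 9*(-42) = -378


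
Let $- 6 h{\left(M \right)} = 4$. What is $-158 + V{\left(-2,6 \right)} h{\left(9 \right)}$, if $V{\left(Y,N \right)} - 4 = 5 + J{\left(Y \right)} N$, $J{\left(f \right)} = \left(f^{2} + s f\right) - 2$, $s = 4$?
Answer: $-140$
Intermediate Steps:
$h{\left(M \right)} = - \frac{2}{3}$ ($h{\left(M \right)} = \left(- \frac{1}{6}\right) 4 = - \frac{2}{3}$)
$J{\left(f \right)} = -2 + f^{2} + 4 f$ ($J{\left(f \right)} = \left(f^{2} + 4 f\right) - 2 = -2 + f^{2} + 4 f$)
$V{\left(Y,N \right)} = 9 + N \left(-2 + Y^{2} + 4 Y\right)$ ($V{\left(Y,N \right)} = 4 + \left(5 + \left(-2 + Y^{2} + 4 Y\right) N\right) = 4 + \left(5 + N \left(-2 + Y^{2} + 4 Y\right)\right) = 9 + N \left(-2 + Y^{2} + 4 Y\right)$)
$-158 + V{\left(-2,6 \right)} h{\left(9 \right)} = -158 + \left(9 + 6 \left(-2 + \left(-2\right)^{2} + 4 \left(-2\right)\right)\right) \left(- \frac{2}{3}\right) = -158 + \left(9 + 6 \left(-2 + 4 - 8\right)\right) \left(- \frac{2}{3}\right) = -158 + \left(9 + 6 \left(-6\right)\right) \left(- \frac{2}{3}\right) = -158 + \left(9 - 36\right) \left(- \frac{2}{3}\right) = -158 - -18 = -158 + 18 = -140$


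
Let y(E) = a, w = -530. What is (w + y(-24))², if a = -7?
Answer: 288369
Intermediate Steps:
y(E) = -7
(w + y(-24))² = (-530 - 7)² = (-537)² = 288369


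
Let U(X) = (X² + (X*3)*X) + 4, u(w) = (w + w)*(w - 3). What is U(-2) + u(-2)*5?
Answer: 120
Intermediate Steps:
u(w) = 2*w*(-3 + w) (u(w) = (2*w)*(-3 + w) = 2*w*(-3 + w))
U(X) = 4 + 4*X² (U(X) = (X² + (3*X)*X) + 4 = (X² + 3*X²) + 4 = 4*X² + 4 = 4 + 4*X²)
U(-2) + u(-2)*5 = (4 + 4*(-2)²) + (2*(-2)*(-3 - 2))*5 = (4 + 4*4) + (2*(-2)*(-5))*5 = (4 + 16) + 20*5 = 20 + 100 = 120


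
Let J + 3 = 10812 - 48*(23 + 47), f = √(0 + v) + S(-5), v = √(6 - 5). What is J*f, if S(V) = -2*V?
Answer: 81939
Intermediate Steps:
v = 1 (v = √1 = 1)
f = 11 (f = √(0 + 1) - 2*(-5) = √1 + 10 = 1 + 10 = 11)
J = 7449 (J = -3 + (10812 - 48*(23 + 47)) = -3 + (10812 - 48*70) = -3 + (10812 - 1*3360) = -3 + (10812 - 3360) = -3 + 7452 = 7449)
J*f = 7449*11 = 81939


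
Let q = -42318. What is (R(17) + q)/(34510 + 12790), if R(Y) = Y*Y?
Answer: -42029/47300 ≈ -0.88856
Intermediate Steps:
R(Y) = Y**2
(R(17) + q)/(34510 + 12790) = (17**2 - 42318)/(34510 + 12790) = (289 - 42318)/47300 = -42029*1/47300 = -42029/47300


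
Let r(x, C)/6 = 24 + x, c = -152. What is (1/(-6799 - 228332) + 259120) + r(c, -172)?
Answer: 60746564111/235131 ≈ 2.5835e+5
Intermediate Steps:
r(x, C) = 144 + 6*x (r(x, C) = 6*(24 + x) = 144 + 6*x)
(1/(-6799 - 228332) + 259120) + r(c, -172) = (1/(-6799 - 228332) + 259120) + (144 + 6*(-152)) = (1/(-235131) + 259120) + (144 - 912) = (-1/235131 + 259120) - 768 = 60927144719/235131 - 768 = 60746564111/235131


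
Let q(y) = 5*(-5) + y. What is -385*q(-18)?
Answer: 16555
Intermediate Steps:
q(y) = -25 + y
-385*q(-18) = -385*(-25 - 18) = -385*(-43) = 16555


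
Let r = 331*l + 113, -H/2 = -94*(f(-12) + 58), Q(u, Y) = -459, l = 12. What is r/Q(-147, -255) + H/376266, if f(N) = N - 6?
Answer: -255599155/28784349 ≈ -8.8798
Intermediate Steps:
f(N) = -6 + N
H = 7520 (H = -(-188)*((-6 - 12) + 58) = -(-188)*(-18 + 58) = -(-188)*40 = -2*(-3760) = 7520)
r = 4085 (r = 331*12 + 113 = 3972 + 113 = 4085)
r/Q(-147, -255) + H/376266 = 4085/(-459) + 7520/376266 = 4085*(-1/459) + 7520*(1/376266) = -4085/459 + 3760/188133 = -255599155/28784349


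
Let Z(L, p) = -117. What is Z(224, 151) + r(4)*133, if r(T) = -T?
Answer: -649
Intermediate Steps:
Z(224, 151) + r(4)*133 = -117 - 1*4*133 = -117 - 4*133 = -117 - 532 = -649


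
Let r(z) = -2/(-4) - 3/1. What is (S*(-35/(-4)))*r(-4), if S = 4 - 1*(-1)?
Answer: -875/8 ≈ -109.38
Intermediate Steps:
r(z) = -5/2 (r(z) = -2*(-¼) - 3*1 = ½ - 3 = -5/2)
S = 5 (S = 4 + 1 = 5)
(S*(-35/(-4)))*r(-4) = (5*(-35/(-4)))*(-5/2) = (5*(-35*(-¼)))*(-5/2) = (5*(35/4))*(-5/2) = (175/4)*(-5/2) = -875/8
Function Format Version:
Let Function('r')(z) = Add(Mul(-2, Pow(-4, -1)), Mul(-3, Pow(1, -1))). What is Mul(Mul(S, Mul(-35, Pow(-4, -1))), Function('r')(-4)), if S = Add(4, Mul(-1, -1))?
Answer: Rational(-875, 8) ≈ -109.38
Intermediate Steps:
Function('r')(z) = Rational(-5, 2) (Function('r')(z) = Add(Mul(-2, Rational(-1, 4)), Mul(-3, 1)) = Add(Rational(1, 2), -3) = Rational(-5, 2))
S = 5 (S = Add(4, 1) = 5)
Mul(Mul(S, Mul(-35, Pow(-4, -1))), Function('r')(-4)) = Mul(Mul(5, Mul(-35, Pow(-4, -1))), Rational(-5, 2)) = Mul(Mul(5, Mul(-35, Rational(-1, 4))), Rational(-5, 2)) = Mul(Mul(5, Rational(35, 4)), Rational(-5, 2)) = Mul(Rational(175, 4), Rational(-5, 2)) = Rational(-875, 8)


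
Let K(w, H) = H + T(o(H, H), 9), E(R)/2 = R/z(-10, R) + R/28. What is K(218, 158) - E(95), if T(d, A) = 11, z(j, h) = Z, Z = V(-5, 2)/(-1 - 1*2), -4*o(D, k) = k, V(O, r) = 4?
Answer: 2133/7 ≈ 304.71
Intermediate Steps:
o(D, k) = -k/4
Z = -4/3 (Z = 4/(-1 - 1*2) = 4/(-1 - 2) = 4/(-3) = 4*(-⅓) = -4/3 ≈ -1.3333)
z(j, h) = -4/3
E(R) = -10*R/7 (E(R) = 2*(R/(-4/3) + R/28) = 2*(R*(-¾) + R*(1/28)) = 2*(-3*R/4 + R/28) = 2*(-5*R/7) = -10*R/7)
K(w, H) = 11 + H (K(w, H) = H + 11 = 11 + H)
K(218, 158) - E(95) = (11 + 158) - (-10)*95/7 = 169 - 1*(-950/7) = 169 + 950/7 = 2133/7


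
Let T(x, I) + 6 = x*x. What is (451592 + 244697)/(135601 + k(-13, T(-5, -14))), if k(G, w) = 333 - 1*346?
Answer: 696289/135588 ≈ 5.1353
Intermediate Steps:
T(x, I) = -6 + x² (T(x, I) = -6 + x*x = -6 + x²)
k(G, w) = -13 (k(G, w) = 333 - 346 = -13)
(451592 + 244697)/(135601 + k(-13, T(-5, -14))) = (451592 + 244697)/(135601 - 13) = 696289/135588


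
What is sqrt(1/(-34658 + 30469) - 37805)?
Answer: I*sqrt(663391596594)/4189 ≈ 194.44*I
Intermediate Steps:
sqrt(1/(-34658 + 30469) - 37805) = sqrt(1/(-4189) - 37805) = sqrt(-1/4189 - 37805) = sqrt(-158365146/4189) = I*sqrt(663391596594)/4189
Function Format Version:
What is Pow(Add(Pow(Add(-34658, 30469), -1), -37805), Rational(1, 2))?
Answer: Mul(Rational(1, 4189), I, Pow(663391596594, Rational(1, 2))) ≈ Mul(194.44, I)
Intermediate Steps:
Pow(Add(Pow(Add(-34658, 30469), -1), -37805), Rational(1, 2)) = Pow(Add(Pow(-4189, -1), -37805), Rational(1, 2)) = Pow(Add(Rational(-1, 4189), -37805), Rational(1, 2)) = Pow(Rational(-158365146, 4189), Rational(1, 2)) = Mul(Rational(1, 4189), I, Pow(663391596594, Rational(1, 2)))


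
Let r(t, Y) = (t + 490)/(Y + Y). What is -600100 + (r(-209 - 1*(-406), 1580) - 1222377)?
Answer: -5759026633/3160 ≈ -1.8225e+6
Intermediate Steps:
r(t, Y) = (490 + t)/(2*Y) (r(t, Y) = (490 + t)/((2*Y)) = (490 + t)*(1/(2*Y)) = (490 + t)/(2*Y))
-600100 + (r(-209 - 1*(-406), 1580) - 1222377) = -600100 + ((1/2)*(490 + (-209 - 1*(-406)))/1580 - 1222377) = -600100 + ((1/2)*(1/1580)*(490 + (-209 + 406)) - 1222377) = -600100 + ((1/2)*(1/1580)*(490 + 197) - 1222377) = -600100 + ((1/2)*(1/1580)*687 - 1222377) = -600100 + (687/3160 - 1222377) = -600100 - 3862710633/3160 = -5759026633/3160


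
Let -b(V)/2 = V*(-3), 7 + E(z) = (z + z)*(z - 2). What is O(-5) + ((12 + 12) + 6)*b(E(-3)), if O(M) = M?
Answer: 4135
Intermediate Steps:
E(z) = -7 + 2*z*(-2 + z) (E(z) = -7 + (z + z)*(z - 2) = -7 + (2*z)*(-2 + z) = -7 + 2*z*(-2 + z))
b(V) = 6*V (b(V) = -2*V*(-3) = -(-6)*V = 6*V)
O(-5) + ((12 + 12) + 6)*b(E(-3)) = -5 + ((12 + 12) + 6)*(6*(-7 - 4*(-3) + 2*(-3)²)) = -5 + (24 + 6)*(6*(-7 + 12 + 2*9)) = -5 + 30*(6*(-7 + 12 + 18)) = -5 + 30*(6*23) = -5 + 30*138 = -5 + 4140 = 4135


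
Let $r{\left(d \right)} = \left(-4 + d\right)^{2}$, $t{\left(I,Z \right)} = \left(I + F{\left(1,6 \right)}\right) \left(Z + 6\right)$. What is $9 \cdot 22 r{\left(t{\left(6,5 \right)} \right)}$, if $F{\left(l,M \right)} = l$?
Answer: $1055142$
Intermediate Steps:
$t{\left(I,Z \right)} = \left(1 + I\right) \left(6 + Z\right)$ ($t{\left(I,Z \right)} = \left(I + 1\right) \left(Z + 6\right) = \left(1 + I\right) \left(6 + Z\right)$)
$9 \cdot 22 r{\left(t{\left(6,5 \right)} \right)} = 9 \cdot 22 \left(-4 + \left(6 + 5 + 6 \cdot 6 + 6 \cdot 5\right)\right)^{2} = 198 \left(-4 + \left(6 + 5 + 36 + 30\right)\right)^{2} = 198 \left(-4 + 77\right)^{2} = 198 \cdot 73^{2} = 198 \cdot 5329 = 1055142$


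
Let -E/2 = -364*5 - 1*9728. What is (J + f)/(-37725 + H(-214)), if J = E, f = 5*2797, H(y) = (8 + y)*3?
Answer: -37081/38343 ≈ -0.96709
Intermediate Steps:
H(y) = 24 + 3*y
f = 13985
E = 23096 (E = -2*(-364*5 - 1*9728) = -2*(-1820 - 9728) = -2*(-11548) = 23096)
J = 23096
(J + f)/(-37725 + H(-214)) = (23096 + 13985)/(-37725 + (24 + 3*(-214))) = 37081/(-37725 + (24 - 642)) = 37081/(-37725 - 618) = 37081/(-38343) = 37081*(-1/38343) = -37081/38343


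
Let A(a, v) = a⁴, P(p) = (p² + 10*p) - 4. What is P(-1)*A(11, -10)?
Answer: -190333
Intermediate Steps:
P(p) = -4 + p² + 10*p
P(-1)*A(11, -10) = (-4 + (-1)² + 10*(-1))*11⁴ = (-4 + 1 - 10)*14641 = -13*14641 = -190333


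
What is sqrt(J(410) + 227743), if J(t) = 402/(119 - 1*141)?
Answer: 2*sqrt(6888673)/11 ≈ 477.21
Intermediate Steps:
J(t) = -201/11 (J(t) = 402/(119 - 141) = 402/(-22) = 402*(-1/22) = -201/11)
sqrt(J(410) + 227743) = sqrt(-201/11 + 227743) = sqrt(2504972/11) = 2*sqrt(6888673)/11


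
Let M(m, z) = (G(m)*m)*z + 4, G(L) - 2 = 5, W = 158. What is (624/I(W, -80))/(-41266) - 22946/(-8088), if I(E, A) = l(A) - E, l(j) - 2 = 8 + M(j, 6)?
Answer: 17280762143/6091109196 ≈ 2.8370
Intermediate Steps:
G(L) = 7 (G(L) = 2 + 5 = 7)
M(m, z) = 4 + 7*m*z (M(m, z) = (7*m)*z + 4 = 7*m*z + 4 = 4 + 7*m*z)
l(j) = 14 + 42*j (l(j) = 2 + (8 + (4 + 7*j*6)) = 2 + (8 + (4 + 42*j)) = 2 + (12 + 42*j) = 14 + 42*j)
I(E, A) = 14 - E + 42*A (I(E, A) = (14 + 42*A) - E = 14 - E + 42*A)
(624/I(W, -80))/(-41266) - 22946/(-8088) = (624/(14 - 1*158 + 42*(-80)))/(-41266) - 22946/(-8088) = (624/(14 - 158 - 3360))*(-1/41266) - 22946*(-1/8088) = (624/(-3504))*(-1/41266) + 11473/4044 = (624*(-1/3504))*(-1/41266) + 11473/4044 = -13/73*(-1/41266) + 11473/4044 = 13/3012418 + 11473/4044 = 17280762143/6091109196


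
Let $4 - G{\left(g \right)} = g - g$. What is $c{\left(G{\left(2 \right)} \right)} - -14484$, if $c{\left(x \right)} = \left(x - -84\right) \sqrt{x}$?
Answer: $14660$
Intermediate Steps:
$G{\left(g \right)} = 4$ ($G{\left(g \right)} = 4 - \left(g - g\right) = 4 - 0 = 4 + 0 = 4$)
$c{\left(x \right)} = \sqrt{x} \left(84 + x\right)$ ($c{\left(x \right)} = \left(x + 84\right) \sqrt{x} = \left(84 + x\right) \sqrt{x} = \sqrt{x} \left(84 + x\right)$)
$c{\left(G{\left(2 \right)} \right)} - -14484 = \sqrt{4} \left(84 + 4\right) - -14484 = 2 \cdot 88 + 14484 = 176 + 14484 = 14660$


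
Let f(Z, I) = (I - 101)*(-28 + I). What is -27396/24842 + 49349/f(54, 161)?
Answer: 503653889/99119580 ≈ 5.0813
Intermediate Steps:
f(Z, I) = (-101 + I)*(-28 + I)
-27396/24842 + 49349/f(54, 161) = -27396/24842 + 49349/(2828 + 161² - 129*161) = -27396*1/24842 + 49349/(2828 + 25921 - 20769) = -13698/12421 + 49349/7980 = 503653889/99119580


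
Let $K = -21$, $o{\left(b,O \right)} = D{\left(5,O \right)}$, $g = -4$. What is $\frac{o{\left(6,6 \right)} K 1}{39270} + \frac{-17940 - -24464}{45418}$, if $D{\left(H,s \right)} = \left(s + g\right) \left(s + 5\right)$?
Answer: $\frac{254561}{1930265} \approx 0.13188$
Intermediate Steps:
$D{\left(H,s \right)} = \left(-4 + s\right) \left(5 + s\right)$ ($D{\left(H,s \right)} = \left(s - 4\right) \left(s + 5\right) = \left(-4 + s\right) \left(5 + s\right)$)
$o{\left(b,O \right)} = -20 + O + O^{2}$
$\frac{o{\left(6,6 \right)} K 1}{39270} + \frac{-17940 - -24464}{45418} = \frac{\left(-20 + 6 + 6^{2}\right) \left(-21\right) 1}{39270} + \frac{-17940 - -24464}{45418} = \left(-20 + 6 + 36\right) \left(-21\right) 1 \cdot \frac{1}{39270} + \left(-17940 + 24464\right) \frac{1}{45418} = 22 \left(-21\right) 1 \cdot \frac{1}{39270} + 6524 \cdot \frac{1}{45418} = \left(-462\right) 1 \cdot \frac{1}{39270} + \frac{3262}{22709} = \left(-462\right) \frac{1}{39270} + \frac{3262}{22709} = - \frac{1}{85} + \frac{3262}{22709} = \frac{254561}{1930265}$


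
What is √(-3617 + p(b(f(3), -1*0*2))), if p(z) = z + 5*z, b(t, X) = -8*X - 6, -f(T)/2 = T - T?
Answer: I*√3653 ≈ 60.44*I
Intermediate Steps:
f(T) = 0 (f(T) = -2*(T - T) = -2*0 = 0)
b(t, X) = -6 - 8*X
p(z) = 6*z
√(-3617 + p(b(f(3), -1*0*2))) = √(-3617 + 6*(-6 - 8*(-1*0)*2)) = √(-3617 + 6*(-6 - 0*2)) = √(-3617 + 6*(-6 - 8*0)) = √(-3617 + 6*(-6 + 0)) = √(-3617 + 6*(-6)) = √(-3617 - 36) = √(-3653) = I*√3653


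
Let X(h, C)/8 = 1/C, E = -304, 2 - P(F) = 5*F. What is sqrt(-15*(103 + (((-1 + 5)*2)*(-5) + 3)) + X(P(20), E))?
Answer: I*sqrt(1429598)/38 ≈ 31.465*I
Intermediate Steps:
P(F) = 2 - 5*F
X(h, C) = 8/C
sqrt(-15*(103 + (((-1 + 5)*2)*(-5) + 3)) + X(P(20), E)) = sqrt(-15*(103 + (((-1 + 5)*2)*(-5) + 3)) + 8/(-304)) = sqrt(-15*(103 + ((4*2)*(-5) + 3)) + 8*(-1/304)) = sqrt(-15*(103 + (8*(-5) + 3)) - 1/38) = sqrt(-15*(103 + (-40 + 3)) - 1/38) = sqrt(-15*(103 - 37) - 1/38) = sqrt(-15*66 - 1/38) = sqrt(-990 - 1/38) = sqrt(-37621/38) = I*sqrt(1429598)/38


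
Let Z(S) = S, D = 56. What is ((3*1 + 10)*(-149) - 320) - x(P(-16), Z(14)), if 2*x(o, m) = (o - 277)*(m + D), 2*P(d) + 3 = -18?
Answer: 15611/2 ≈ 7805.5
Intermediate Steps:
P(d) = -21/2 (P(d) = -3/2 + (½)*(-18) = -3/2 - 9 = -21/2)
x(o, m) = (-277 + o)*(56 + m)/2 (x(o, m) = ((o - 277)*(m + 56))/2 = ((-277 + o)*(56 + m))/2 = (-277 + o)*(56 + m)/2)
((3*1 + 10)*(-149) - 320) - x(P(-16), Z(14)) = ((3*1 + 10)*(-149) - 320) - (-7756 + 28*(-21/2) - 277/2*14 + (½)*14*(-21/2)) = ((3 + 10)*(-149) - 320) - (-7756 - 294 - 1939 - 147/2) = (13*(-149) - 320) - 1*(-20125/2) = (-1937 - 320) + 20125/2 = -2257 + 20125/2 = 15611/2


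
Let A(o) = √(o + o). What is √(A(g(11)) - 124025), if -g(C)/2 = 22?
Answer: √(-124025 + 2*I*√22) ≈ 0.013 + 352.17*I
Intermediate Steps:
g(C) = -44 (g(C) = -2*22 = -44)
A(o) = √2*√o (A(o) = √(2*o) = √2*√o)
√(A(g(11)) - 124025) = √(√2*√(-44) - 124025) = √(√2*(2*I*√11) - 124025) = √(2*I*√22 - 124025) = √(-124025 + 2*I*√22)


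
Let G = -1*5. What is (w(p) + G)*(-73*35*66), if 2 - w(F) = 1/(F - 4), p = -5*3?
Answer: 9443280/19 ≈ 4.9701e+5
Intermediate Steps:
p = -15
G = -5
w(F) = 2 - 1/(-4 + F) (w(F) = 2 - 1/(F - 4) = 2 - 1/(-4 + F))
(w(p) + G)*(-73*35*66) = ((-9 + 2*(-15))/(-4 - 15) - 5)*(-73*35*66) = ((-9 - 30)/(-19) - 5)*(-2555*66) = (-1/19*(-39) - 5)*(-168630) = (39/19 - 5)*(-168630) = -56/19*(-168630) = 9443280/19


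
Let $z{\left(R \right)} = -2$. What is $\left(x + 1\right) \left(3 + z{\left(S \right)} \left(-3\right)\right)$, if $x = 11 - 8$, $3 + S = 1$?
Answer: $36$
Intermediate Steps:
$S = -2$ ($S = -3 + 1 = -2$)
$x = 3$ ($x = 11 - 8 = 3$)
$\left(x + 1\right) \left(3 + z{\left(S \right)} \left(-3\right)\right) = \left(3 + 1\right) \left(3 - -6\right) = 4 \left(3 + 6\right) = 4 \cdot 9 = 36$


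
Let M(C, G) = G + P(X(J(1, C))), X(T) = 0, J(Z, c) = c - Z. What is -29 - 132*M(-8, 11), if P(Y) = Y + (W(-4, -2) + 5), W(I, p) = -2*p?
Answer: -2669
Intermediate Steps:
P(Y) = 9 + Y (P(Y) = Y + (-2*(-2) + 5) = Y + (4 + 5) = Y + 9 = 9 + Y)
M(C, G) = 9 + G (M(C, G) = G + (9 + 0) = G + 9 = 9 + G)
-29 - 132*M(-8, 11) = -29 - 132*(9 + 11) = -29 - 132*20 = -29 - 2640 = -2669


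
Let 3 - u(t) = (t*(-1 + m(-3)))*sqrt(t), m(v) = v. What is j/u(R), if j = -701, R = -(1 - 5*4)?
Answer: 2103/109735 - 53276*sqrt(19)/109735 ≈ -2.0971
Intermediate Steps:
R = 19 (R = -(1 - 20) = -1*(-19) = 19)
u(t) = 3 + 4*t**(3/2) (u(t) = 3 - t*(-1 - 3)*sqrt(t) = 3 - t*(-4)*sqrt(t) = 3 - (-4*t)*sqrt(t) = 3 - (-4)*t**(3/2) = 3 + 4*t**(3/2))
j/u(R) = -701/(3 + 4*19**(3/2)) = -701/(3 + 4*(19*sqrt(19))) = -701/(3 + 76*sqrt(19))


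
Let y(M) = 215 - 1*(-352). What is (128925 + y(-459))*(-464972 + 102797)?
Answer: -46898765100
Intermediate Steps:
y(M) = 567 (y(M) = 215 + 352 = 567)
(128925 + y(-459))*(-464972 + 102797) = (128925 + 567)*(-464972 + 102797) = 129492*(-362175) = -46898765100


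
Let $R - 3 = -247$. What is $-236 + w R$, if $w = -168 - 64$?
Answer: $56372$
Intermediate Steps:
$R = -244$ ($R = 3 - 247 = -244$)
$w = -232$
$-236 + w R = -236 - -56608 = -236 + 56608 = 56372$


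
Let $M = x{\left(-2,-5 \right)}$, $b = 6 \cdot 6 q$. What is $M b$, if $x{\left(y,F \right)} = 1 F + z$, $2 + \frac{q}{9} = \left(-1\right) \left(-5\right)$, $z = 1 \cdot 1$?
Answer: $-3888$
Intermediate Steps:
$z = 1$
$q = 27$ ($q = -18 + 9 \left(\left(-1\right) \left(-5\right)\right) = -18 + 9 \cdot 5 = -18 + 45 = 27$)
$b = 972$ ($b = 6 \cdot 6 \cdot 27 = 36 \cdot 27 = 972$)
$x{\left(y,F \right)} = 1 + F$ ($x{\left(y,F \right)} = 1 F + 1 = F + 1 = 1 + F$)
$M = -4$ ($M = 1 - 5 = -4$)
$M b = \left(-4\right) 972 = -3888$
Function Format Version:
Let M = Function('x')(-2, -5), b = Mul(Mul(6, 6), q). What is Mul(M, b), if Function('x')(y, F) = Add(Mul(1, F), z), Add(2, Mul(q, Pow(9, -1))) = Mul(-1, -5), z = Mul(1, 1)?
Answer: -3888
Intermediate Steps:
z = 1
q = 27 (q = Add(-18, Mul(9, Mul(-1, -5))) = Add(-18, Mul(9, 5)) = Add(-18, 45) = 27)
b = 972 (b = Mul(Mul(6, 6), 27) = Mul(36, 27) = 972)
Function('x')(y, F) = Add(1, F) (Function('x')(y, F) = Add(Mul(1, F), 1) = Add(F, 1) = Add(1, F))
M = -4 (M = Add(1, -5) = -4)
Mul(M, b) = Mul(-4, 972) = -3888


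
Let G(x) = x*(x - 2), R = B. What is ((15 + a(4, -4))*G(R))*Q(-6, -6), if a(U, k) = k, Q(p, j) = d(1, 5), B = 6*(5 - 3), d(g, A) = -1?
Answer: -1320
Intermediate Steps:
B = 12 (B = 6*2 = 12)
Q(p, j) = -1
R = 12
G(x) = x*(-2 + x)
((15 + a(4, -4))*G(R))*Q(-6, -6) = ((15 - 4)*(12*(-2 + 12)))*(-1) = (11*(12*10))*(-1) = (11*120)*(-1) = 1320*(-1) = -1320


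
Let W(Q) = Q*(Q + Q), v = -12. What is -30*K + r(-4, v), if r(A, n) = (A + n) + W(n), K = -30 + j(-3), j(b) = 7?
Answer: 962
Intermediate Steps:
W(Q) = 2*Q² (W(Q) = Q*(2*Q) = 2*Q²)
K = -23 (K = -30 + 7 = -23)
r(A, n) = A + n + 2*n² (r(A, n) = (A + n) + 2*n² = A + n + 2*n²)
-30*K + r(-4, v) = -30*(-23) + (-4 - 12 + 2*(-12)²) = 690 + (-4 - 12 + 2*144) = 690 + (-4 - 12 + 288) = 690 + 272 = 962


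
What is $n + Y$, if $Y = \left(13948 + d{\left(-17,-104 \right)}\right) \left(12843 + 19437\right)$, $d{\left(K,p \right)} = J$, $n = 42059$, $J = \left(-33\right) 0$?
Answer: $450283499$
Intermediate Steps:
$J = 0$
$d{\left(K,p \right)} = 0$
$Y = 450241440$ ($Y = \left(13948 + 0\right) \left(12843 + 19437\right) = 13948 \cdot 32280 = 450241440$)
$n + Y = 42059 + 450241440 = 450283499$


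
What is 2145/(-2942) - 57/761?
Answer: -1800039/2238862 ≈ -0.80400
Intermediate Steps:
2145/(-2942) - 57/761 = 2145*(-1/2942) - 57*1/761 = -2145/2942 - 57/761 = -1800039/2238862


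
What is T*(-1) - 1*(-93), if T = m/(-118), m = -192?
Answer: 5391/59 ≈ 91.373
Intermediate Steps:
T = 96/59 (T = -192/(-118) = -192*(-1/118) = 96/59 ≈ 1.6271)
T*(-1) - 1*(-93) = (96/59)*(-1) - 1*(-93) = -96/59 + 93 = 5391/59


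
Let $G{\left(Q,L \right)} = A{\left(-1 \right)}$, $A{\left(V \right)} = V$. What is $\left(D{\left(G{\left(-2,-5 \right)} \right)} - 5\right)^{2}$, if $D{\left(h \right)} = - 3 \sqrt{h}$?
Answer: $16 + 30 i \approx 16.0 + 30.0 i$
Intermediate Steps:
$G{\left(Q,L \right)} = -1$
$\left(D{\left(G{\left(-2,-5 \right)} \right)} - 5\right)^{2} = \left(- 3 \sqrt{-1} - 5\right)^{2} = \left(- 3 i - 5\right)^{2} = \left(-5 - 3 i\right)^{2}$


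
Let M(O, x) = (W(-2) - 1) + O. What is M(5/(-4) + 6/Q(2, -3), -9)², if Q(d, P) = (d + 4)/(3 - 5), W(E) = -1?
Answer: 441/16 ≈ 27.563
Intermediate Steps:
Q(d, P) = -2 - d/2 (Q(d, P) = (4 + d)/(-2) = (4 + d)*(-½) = -2 - d/2)
M(O, x) = -2 + O (M(O, x) = (-1 - 1) + O = -2 + O)
M(5/(-4) + 6/Q(2, -3), -9)² = (-2 + (5/(-4) + 6/(-2 - ½*2)))² = (-2 + (5*(-¼) + 6/(-2 - 1)))² = (-2 + (-5/4 + 6/(-3)))² = (-2 + (-5/4 + 6*(-⅓)))² = (-2 + (-5/4 - 2))² = (-2 - 13/4)² = (-21/4)² = 441/16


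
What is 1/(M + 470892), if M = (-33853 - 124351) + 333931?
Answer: 1/646619 ≈ 1.5465e-6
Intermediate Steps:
M = 175727 (M = -158204 + 333931 = 175727)
1/(M + 470892) = 1/(175727 + 470892) = 1/646619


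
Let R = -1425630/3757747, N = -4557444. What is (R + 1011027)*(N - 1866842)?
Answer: -24407033343586190154/3757747 ≈ -6.4951e+12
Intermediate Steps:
R = -1425630/3757747 (R = -1425630*1/3757747 = -1425630/3757747 ≈ -0.37938)
(R + 1011027)*(N - 1866842) = (-1425630/3757747 + 1011027)*(-4557444 - 1866842) = (3799182250539/3757747)*(-6424286) = -24407033343586190154/3757747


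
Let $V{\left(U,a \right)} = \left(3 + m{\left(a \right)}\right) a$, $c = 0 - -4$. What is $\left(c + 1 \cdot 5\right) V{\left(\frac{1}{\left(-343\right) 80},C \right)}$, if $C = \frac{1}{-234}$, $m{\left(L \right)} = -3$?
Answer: $0$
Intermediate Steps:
$c = 4$ ($c = 0 + 4 = 4$)
$C = - \frac{1}{234} \approx -0.0042735$
$V{\left(U,a \right)} = 0$ ($V{\left(U,a \right)} = \left(3 - 3\right) a = 0 a = 0$)
$\left(c + 1 \cdot 5\right) V{\left(\frac{1}{\left(-343\right) 80},C \right)} = \left(4 + 1 \cdot 5\right) 0 = \left(4 + 5\right) 0 = 9 \cdot 0 = 0$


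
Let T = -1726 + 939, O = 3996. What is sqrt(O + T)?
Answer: sqrt(3209) ≈ 56.648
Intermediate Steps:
T = -787
sqrt(O + T) = sqrt(3996 - 787) = sqrt(3209)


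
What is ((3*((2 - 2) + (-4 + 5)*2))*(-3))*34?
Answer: -612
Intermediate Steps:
((3*((2 - 2) + (-4 + 5)*2))*(-3))*34 = ((3*(0 + 1*2))*(-3))*34 = ((3*(0 + 2))*(-3))*34 = ((3*2)*(-3))*34 = (6*(-3))*34 = -18*34 = -612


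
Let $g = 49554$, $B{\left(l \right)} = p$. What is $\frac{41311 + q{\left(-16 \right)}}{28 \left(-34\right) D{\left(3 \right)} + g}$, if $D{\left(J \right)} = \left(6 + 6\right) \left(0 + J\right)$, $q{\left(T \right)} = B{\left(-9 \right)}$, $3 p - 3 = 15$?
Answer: $\frac{41317}{15282} \approx 2.7036$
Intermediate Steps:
$p = 6$ ($p = 1 + \frac{1}{3} \cdot 15 = 1 + 5 = 6$)
$B{\left(l \right)} = 6$
$q{\left(T \right)} = 6$
$D{\left(J \right)} = 12 J$
$\frac{41311 + q{\left(-16 \right)}}{28 \left(-34\right) D{\left(3 \right)} + g} = \frac{41311 + 6}{28 \left(-34\right) 12 \cdot 3 + 49554} = \frac{41317}{\left(-952\right) 36 + 49554} = \frac{41317}{-34272 + 49554} = \frac{41317}{15282}$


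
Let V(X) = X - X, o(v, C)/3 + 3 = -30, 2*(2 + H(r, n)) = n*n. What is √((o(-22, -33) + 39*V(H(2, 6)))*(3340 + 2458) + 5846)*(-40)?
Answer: -80*I*√142039 ≈ -30150.0*I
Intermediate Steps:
H(r, n) = -2 + n²/2 (H(r, n) = -2 + (n*n)/2 = -2 + n²/2)
o(v, C) = -99 (o(v, C) = -9 + 3*(-30) = -9 - 90 = -99)
V(X) = 0
√((o(-22, -33) + 39*V(H(2, 6)))*(3340 + 2458) + 5846)*(-40) = √((-99 + 39*0)*(3340 + 2458) + 5846)*(-40) = √((-99 + 0)*5798 + 5846)*(-40) = √(-99*5798 + 5846)*(-40) = √(-574002 + 5846)*(-40) = √(-568156)*(-40) = (2*I*√142039)*(-40) = -80*I*√142039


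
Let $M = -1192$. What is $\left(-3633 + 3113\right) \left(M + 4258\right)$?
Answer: $-1594320$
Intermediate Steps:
$\left(-3633 + 3113\right) \left(M + 4258\right) = \left(-3633 + 3113\right) \left(-1192 + 4258\right) = \left(-520\right) 3066 = -1594320$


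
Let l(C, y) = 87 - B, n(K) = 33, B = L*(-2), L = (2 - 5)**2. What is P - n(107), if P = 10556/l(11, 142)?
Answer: 1013/15 ≈ 67.533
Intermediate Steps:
L = 9 (L = (-3)**2 = 9)
B = -18 (B = 9*(-2) = -18)
l(C, y) = 105 (l(C, y) = 87 - 1*(-18) = 87 + 18 = 105)
P = 1508/15 (P = 10556/105 = 10556*(1/105) = 1508/15 ≈ 100.53)
P - n(107) = 1508/15 - 1*33 = 1508/15 - 33 = 1013/15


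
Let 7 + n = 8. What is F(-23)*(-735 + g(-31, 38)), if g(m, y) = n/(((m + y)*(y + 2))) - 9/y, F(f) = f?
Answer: 89963143/5320 ≈ 16910.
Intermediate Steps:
n = 1 (n = -7 + 8 = 1)
g(m, y) = -9/y + 1/((2 + y)*(m + y)) (g(m, y) = 1/((m + y)*(y + 2)) - 9/y = 1/((m + y)*(2 + y)) - 9/y = 1/((2 + y)*(m + y)) - 9/y = -9/y + 1/((2 + y)*(m + y)))
F(-23)*(-735 + g(-31, 38)) = -23*(-735 + (-18*(-31) - 17*38 - 9*38² - 9*(-31)*38)/(38*(38² + 2*(-31) + 2*38 - 31*38))) = -23*(-735 + (558 - 646 - 9*1444 + 10602)/(38*(1444 - 62 + 76 - 1178))) = -23*(-735 + (1/38)*(558 - 646 - 12996 + 10602)/280) = -23*(-735 + (1/38)*(1/280)*(-2482)) = -23*(-735 - 1241/5320) = -23*(-3911441/5320) = 89963143/5320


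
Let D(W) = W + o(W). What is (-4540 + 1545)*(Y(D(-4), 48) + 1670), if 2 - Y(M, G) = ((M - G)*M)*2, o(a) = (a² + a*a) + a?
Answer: -8457880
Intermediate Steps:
o(a) = a + 2*a² (o(a) = (a² + a²) + a = 2*a² + a = a + 2*a²)
D(W) = W + W*(1 + 2*W)
Y(M, G) = 2 - 2*M*(M - G) (Y(M, G) = 2 - (M - G)*M*2 = 2 - M*(M - G)*2 = 2 - 2*M*(M - G))
(-4540 + 1545)*(Y(D(-4), 48) + 1670) = (-4540 + 1545)*((2 - 2*64*(1 - 4)² + 2*48*(2*(-4)*(1 - 4))) + 1670) = -2995*((2 - 2*(2*(-4)*(-3))² + 2*48*(2*(-4)*(-3))) + 1670) = -2995*((2 - 2*24² + 2*48*24) + 1670) = -2995*((2 - 2*576 + 2304) + 1670) = -2995*((2 - 1152 + 2304) + 1670) = -2995*(1154 + 1670) = -2995*2824 = -8457880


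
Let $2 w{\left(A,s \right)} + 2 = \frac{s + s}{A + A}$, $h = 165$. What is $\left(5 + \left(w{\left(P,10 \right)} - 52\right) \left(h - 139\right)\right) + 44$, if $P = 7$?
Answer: $- \frac{9173}{7} \approx -1310.4$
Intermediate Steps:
$w{\left(A,s \right)} = -1 + \frac{s}{2 A}$ ($w{\left(A,s \right)} = -1 + \frac{\left(s + s\right) \frac{1}{A + A}}{2} = -1 + \frac{2 s \frac{1}{2 A}}{2} = -1 + \frac{s \frac{1}{A}}{2} = -1 + \frac{s}{2 A}$)
$\left(5 + \left(w{\left(P,10 \right)} - 52\right) \left(h - 139\right)\right) + 44 = \left(5 + \left(\frac{\frac{1}{2} \cdot 10 - 7}{7} - 52\right) \left(165 - 139\right)\right) + 44 = \left(5 + \left(\frac{5 - 7}{7} - 52\right) 26\right) + 44 = \left(5 + \left(\frac{1}{7} \left(-2\right) - 52\right) 26\right) + 44 = \left(5 + \left(- \frac{2}{7} - 52\right) 26\right) + 44 = \left(5 - \frac{9516}{7}\right) + 44 = - \frac{9481}{7} + 44 = - \frac{9173}{7}$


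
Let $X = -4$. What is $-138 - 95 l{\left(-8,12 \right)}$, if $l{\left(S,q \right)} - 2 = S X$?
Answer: $-3368$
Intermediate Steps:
$l{\left(S,q \right)} = 2 - 4 S$ ($l{\left(S,q \right)} = 2 + S \left(-4\right) = 2 - 4 S$)
$-138 - 95 l{\left(-8,12 \right)} = -138 - 95 \left(2 - -32\right) = -138 - 95 \left(2 + 32\right) = -138 - 3230 = -3368$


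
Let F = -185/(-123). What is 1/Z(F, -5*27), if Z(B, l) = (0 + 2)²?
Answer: ¼ ≈ 0.25000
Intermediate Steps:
F = 185/123 (F = -185*(-1/123) = 185/123 ≈ 1.5041)
Z(B, l) = 4 (Z(B, l) = 2² = 4)
1/Z(F, -5*27) = 1/4 = ¼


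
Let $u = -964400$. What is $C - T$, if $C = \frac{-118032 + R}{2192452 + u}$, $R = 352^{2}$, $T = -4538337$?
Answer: $\frac{1393328458849}{307013} \approx 4.5383 \cdot 10^{6}$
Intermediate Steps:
$R = 123904$
$C = \frac{1468}{307013}$ ($C = \frac{-118032 + 123904}{2192452 - 964400} = \frac{5872}{1228052} = 5872 \cdot \frac{1}{1228052} = \frac{1468}{307013} \approx 0.0047816$)
$C - T = \frac{1468}{307013} - -4538337 = \frac{1468}{307013} + 4538337 = \frac{1393328458849}{307013}$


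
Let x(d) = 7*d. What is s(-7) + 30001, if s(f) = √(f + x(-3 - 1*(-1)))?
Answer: 30001 + I*√21 ≈ 30001.0 + 4.5826*I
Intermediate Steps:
s(f) = √(-14 + f) (s(f) = √(f + 7*(-3 - 1*(-1))) = √(f + 7*(-3 + 1)) = √(f + 7*(-2)) = √(f - 14) = √(-14 + f))
s(-7) + 30001 = √(-14 - 7) + 30001 = √(-21) + 30001 = I*√21 + 30001 = 30001 + I*√21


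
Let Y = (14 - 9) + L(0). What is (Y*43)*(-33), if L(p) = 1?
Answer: -8514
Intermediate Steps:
Y = 6 (Y = (14 - 9) + 1 = 5 + 1 = 6)
(Y*43)*(-33) = (6*43)*(-33) = 258*(-33) = -8514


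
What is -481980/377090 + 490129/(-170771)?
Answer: -26713095119/6439603639 ≈ -4.1483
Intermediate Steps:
-481980/377090 + 490129/(-170771) = -481980*1/377090 + 490129*(-1/170771) = -48198/37709 - 490129/170771 = -26713095119/6439603639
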